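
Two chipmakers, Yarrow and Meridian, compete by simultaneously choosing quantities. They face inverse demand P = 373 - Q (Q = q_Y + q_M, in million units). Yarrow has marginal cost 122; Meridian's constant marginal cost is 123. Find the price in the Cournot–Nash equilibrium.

Yarrow's profit: π_Y = (373 - Q)q_Y - (122q_Y). Setting ∂π_Y/∂q_Y = 0: 251 - 2q_Y - (q_M) = 0.
Meridian's profit: π_M = (373 - Q)q_M - (123q_M). Setting ∂π_M/∂q_M = 0: 250 - 2q_M - (q_Y) = 0.
So q_Y = (251 - q_M)/2 and q_M = (250 - q_Y)/2.
Substituting one into the other gives q_Y = 84 and q_M = 83.
Total output Q = 167, so price P = 373 - 167 = 206.

206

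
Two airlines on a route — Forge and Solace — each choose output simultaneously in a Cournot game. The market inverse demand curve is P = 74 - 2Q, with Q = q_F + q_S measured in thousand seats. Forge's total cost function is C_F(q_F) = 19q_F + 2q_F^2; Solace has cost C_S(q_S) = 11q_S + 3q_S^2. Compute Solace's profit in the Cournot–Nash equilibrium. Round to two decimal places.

Forge's profit: π_F = (74 - 2Q)q_F - (19q_F + 2q_F²). Setting ∂π_F/∂q_F = 0: 55 - 8q_F - 2(q_S) = 0.
Solace's profit: π_S = (74 - 2Q)q_S - (11q_S + 3q_S²). Setting ∂π_S/∂q_S = 0: 63 - 10q_S - 2(q_F) = 0.
Best responses: q_F = (55 - 2q_S)/8, q_S = (63 - 2q_F)/10.
Substituting one into the other gives q_F = 106/19 and q_S = 197/38.
Price P = 74 - 2·(409/38) = 997/19.
Solace's profit: (997/19)·(197/38) - 11·(197/38) - 3(197/38)² = 134.3802.

134.38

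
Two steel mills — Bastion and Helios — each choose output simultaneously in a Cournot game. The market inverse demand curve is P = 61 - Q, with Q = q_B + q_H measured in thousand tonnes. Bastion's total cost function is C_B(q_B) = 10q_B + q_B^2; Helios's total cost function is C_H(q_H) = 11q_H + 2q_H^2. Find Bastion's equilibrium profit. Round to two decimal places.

Bastion's profit: π_B = (61 - Q)q_B - (10q_B + q_B²). Setting ∂π_B/∂q_B = 0: 51 - 4q_B - (q_H) = 0.
Helios's profit: π_H = (61 - Q)q_H - (11q_H + 2q_H²). Setting ∂π_H/∂q_H = 0: 50 - 6q_H - (q_B) = 0.
So q_B = (51 - q_H)/4 and q_H = (50 - q_B)/6.
Solving the pair: q_B = 256/23, q_H = 149/23.
Price P = 61 - 405/23 = 998/23.
Bastion's profit: (998/23)·(256/23) - 10·(256/23) - (256/23)² = 247.7732.

247.77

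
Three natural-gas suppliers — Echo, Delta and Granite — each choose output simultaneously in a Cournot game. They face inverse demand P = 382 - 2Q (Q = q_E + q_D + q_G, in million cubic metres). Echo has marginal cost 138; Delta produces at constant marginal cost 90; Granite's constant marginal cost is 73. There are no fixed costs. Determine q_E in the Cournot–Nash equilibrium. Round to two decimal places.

16.38

Echo's profit: π_E = (382 - 2Q)q_E - (138q_E). Setting ∂π_E/∂q_E = 0: 244 - 4q_E - 2(q_D + q_G) = 0.
Delta's first-order condition: 292 - 4q_D - 2(q_E + q_G) = 0.
Granite's first-order condition: 309 - 4q_G - 2(q_E + q_D) = 0.
Adding the 3 conditions: 845 − 4Q − 4Q = 0, i.e. Q = 845/8.
Back-substituting: q_E = (244 − 845/4)/2 = 131/8, q_D = (292 − 845/4)/2 = 323/8, q_G = (309 − 845/4)/2 = 391/8.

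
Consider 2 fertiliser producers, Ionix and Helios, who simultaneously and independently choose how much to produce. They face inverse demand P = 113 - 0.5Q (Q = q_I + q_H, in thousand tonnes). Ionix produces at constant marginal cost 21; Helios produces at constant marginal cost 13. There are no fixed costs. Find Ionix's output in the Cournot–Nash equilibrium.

Ionix's profit: π_I = (113 - 0.5Q)q_I - (21q_I). Setting ∂π_I/∂q_I = 0: 92 - q_I - (1/2)(q_H) = 0.
Helios's first-order condition: 100 - q_H - (1/2)(q_I) = 0.
Rearranging gives the reaction functions q_I = (92 - (1/2)q_H) and q_H = (100 - (1/2)q_I).
Substituting one into the other gives q_I = 56 and q_H = 72.

56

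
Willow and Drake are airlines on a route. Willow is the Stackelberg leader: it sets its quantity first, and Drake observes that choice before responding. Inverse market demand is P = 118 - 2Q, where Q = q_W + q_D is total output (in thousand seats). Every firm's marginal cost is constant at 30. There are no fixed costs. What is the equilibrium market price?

The follower Drake best-responds to any q_W: π_D = (118 - 2Q)q_D - 30q_D.
∂π_D/∂q_D = 88 - 2q_W - 4q_D = 0 gives the reaction function q_D = (88 - 2q_W)/4.
Willow substitutes q_D(q_W) into its own profit: π_W = q_W(118 - 2q_W - (88 - 2q_W)/2) - 30q_W = (74 - q_W)q_W - 30q_W.
Leader FOC: 44 - 2q_W = 0, so q_W = 22.
Then q_D = (88 - 2·22)/4 = 11.
Total output Q = 33, so price P = 118 - 2·33 = 52.

52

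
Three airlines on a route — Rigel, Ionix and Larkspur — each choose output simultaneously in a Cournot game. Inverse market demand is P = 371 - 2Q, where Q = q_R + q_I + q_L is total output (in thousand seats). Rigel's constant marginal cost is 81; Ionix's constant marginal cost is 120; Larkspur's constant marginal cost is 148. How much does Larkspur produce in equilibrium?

Rigel's profit: π_R = (371 - 2Q)q_R - (81q_R). Setting ∂π_R/∂q_R = 0: 290 - 4q_R - 2(q_I + q_L) = 0.
Ionix's first-order condition: 251 - 4q_I - 2(q_R + q_L) = 0.
Larkspur's profit: π_L = (371 - 2Q)q_L - (148q_L). Setting ∂π_L/∂q_L = 0: 223 - 4q_L - 2(q_R + q_I) = 0.
Adding the 3 first-order conditions: 764 − 8Q = 0, so Q = 191/2.
Back-substituting: q_R = (290 − 191)/2 = 99/2, q_I = (251 − 191)/2 = 30, q_L = (223 − 191)/2 = 16.

16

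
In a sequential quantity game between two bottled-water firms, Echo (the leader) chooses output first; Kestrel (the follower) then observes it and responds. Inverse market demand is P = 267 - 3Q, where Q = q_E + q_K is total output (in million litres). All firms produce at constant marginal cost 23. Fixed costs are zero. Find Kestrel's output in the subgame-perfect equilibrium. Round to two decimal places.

20.33

Solve by backward induction. Given q_E, the follower Kestrel maximises π_K = (267 - 3q_E - 3q_K)q_K - 23q_K.
Setting the follower's marginal profit to zero, 244 - 3q_E - 6q_K = 0, i.e. q_K = (244 - 3q_E)/6.
The leader anticipates this reaction. Substituting into P = 267 - 3Q gives P = 145 - (3/2)q_E, so π_E = (145 - (3/2)q_E)q_E - 23q_E.
Leader FOC: 122 - 3q_E = 0, so q_E = 122/3.
Then q_K = (244 - 3·(122/3))/6 = 61/3.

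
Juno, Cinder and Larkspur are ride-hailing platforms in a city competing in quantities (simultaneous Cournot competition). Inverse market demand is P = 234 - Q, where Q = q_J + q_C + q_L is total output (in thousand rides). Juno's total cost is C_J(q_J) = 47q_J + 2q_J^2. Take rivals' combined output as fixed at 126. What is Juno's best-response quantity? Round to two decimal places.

10.17

With rivals' combined output fixed at 126, Juno's profit is π_J = (234 - 126 - q_J)q_J - (47q_J + 2q_J²) = (108 - q_J)q_J - (47q_J + 2q_J²).
∂π_J/∂q_J = 61 - 6q_J = 0, so q_J = 61/6.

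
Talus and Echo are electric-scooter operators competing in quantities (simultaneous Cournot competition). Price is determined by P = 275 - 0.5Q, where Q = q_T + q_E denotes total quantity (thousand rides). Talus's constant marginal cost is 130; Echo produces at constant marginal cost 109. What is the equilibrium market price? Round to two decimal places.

171.33

Talus's profit: π_T = (275 - 0.5Q)q_T - (130q_T). Setting ∂π_T/∂q_T = 0: 145 - q_T - (1/2)(q_E) = 0.
Echo's profit: π_E = (275 - 0.5Q)q_E - (109q_E). Setting ∂π_E/∂q_E = 0: 166 - q_E - (1/2)(q_T) = 0.
Rearranging gives the reaction functions q_T = (145 - (1/2)q_E) and q_E = (166 - (1/2)q_T).
Substituting one into the other gives q_T = 248/3 and q_E = 374/3.
Total output Q = 622/3, so price P = 275 - (1/2)·(622/3) = 514/3.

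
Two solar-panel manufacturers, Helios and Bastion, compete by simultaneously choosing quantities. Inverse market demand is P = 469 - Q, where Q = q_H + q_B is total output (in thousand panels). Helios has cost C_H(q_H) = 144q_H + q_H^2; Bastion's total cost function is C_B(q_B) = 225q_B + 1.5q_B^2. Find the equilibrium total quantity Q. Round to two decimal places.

106.95

Helios's profit: π_H = (469 - Q)q_H - (144q_H + q_H²). Setting ∂π_H/∂q_H = 0: 325 - 4q_H - (q_B) = 0.
Bastion's profit: π_B = (469 - Q)q_B - (225q_B + (3/2)q_B²). Setting ∂π_B/∂q_B = 0: 244 - 5q_B - (q_H) = 0.
Best responses: q_H = (325 - q_B)/4, q_B = (244 - q_H)/5.
Substituting one into the other gives q_H = 1381/19 and q_B = 651/19.
Total output Q = 1381/19 + 651/19 = 106.9474.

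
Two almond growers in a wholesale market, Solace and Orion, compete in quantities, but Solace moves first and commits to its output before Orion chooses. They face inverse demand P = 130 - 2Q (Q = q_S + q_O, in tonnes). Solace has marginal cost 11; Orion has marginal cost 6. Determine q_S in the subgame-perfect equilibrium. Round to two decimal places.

The follower Orion best-responds to any q_S: π_O = (130 - 2Q)q_O - 6q_O.
∂π_O/∂q_O = 124 - 2q_S - 4q_O = 0 gives the reaction function q_O = (124 - 2q_S)/4.
Solace substitutes q_O(q_S) into its own profit: π_S = q_S(130 - 2q_S - (124 - 2q_S)/2) - 11q_S = (68 - q_S)q_S - 11q_S.
Maximising: ∂π_S/∂q_S = 57 - 2q_S = 0, giving q_S = 57/2.
Then q_O = (124 - 2·(57/2))/4 = 67/4.

28.50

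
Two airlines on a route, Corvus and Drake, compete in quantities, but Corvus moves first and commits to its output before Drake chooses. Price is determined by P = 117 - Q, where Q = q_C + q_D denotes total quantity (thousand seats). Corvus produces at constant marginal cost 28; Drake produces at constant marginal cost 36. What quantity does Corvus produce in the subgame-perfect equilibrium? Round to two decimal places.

48.50

Solve by backward induction. Given q_C, the follower Drake maximises π_D = (117 - q_C - q_D)q_D - 36q_D.
Setting the follower's marginal profit to zero, 81 - q_C - 2q_D = 0, i.e. q_D = (81 - q_C)/2.
Corvus substitutes q_D(q_C) into its own profit: π_C = q_C(117 - q_C - (81 - q_C)/2) - 28q_C = (153/2 - (1/2)q_C)q_C - 28q_C.
The leader's first-order condition 97/2 - q_C = 0 yields q_C = 97/2.
Then q_D = (81 - 97/2)/2 = 65/4.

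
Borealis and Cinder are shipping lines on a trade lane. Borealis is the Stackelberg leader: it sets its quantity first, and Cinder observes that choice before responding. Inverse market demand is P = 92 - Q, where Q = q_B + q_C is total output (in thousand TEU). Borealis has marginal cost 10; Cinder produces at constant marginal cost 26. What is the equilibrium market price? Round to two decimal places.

34.50

The follower Cinder best-responds to any q_B: π_C = (92 - Q)q_C - 26q_C.
Follower FOC: 66 - q_B - 2q_C = 0, so q_C(q_B) = (66 - q_B)/2.
The leader anticipates this reaction. Substituting into P = 92 - Q gives P = 59 - (1/2)q_B, so π_B = (59 - (1/2)q_B)q_B - 10q_B.
Maximising: ∂π_B/∂q_B = 49 - q_B = 0, giving q_B = 49.
Then q_C = (66 - 49)/2 = 17/2.
Total output Q = 115/2, so price P = 92 - 115/2 = 69/2.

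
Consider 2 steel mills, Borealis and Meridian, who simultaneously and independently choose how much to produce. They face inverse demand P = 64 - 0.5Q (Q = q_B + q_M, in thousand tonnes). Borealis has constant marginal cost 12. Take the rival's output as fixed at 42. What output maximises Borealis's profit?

31

With the rival's output fixed at 42, Borealis's profit is π_B = (64 - (1/2)·42 - (1/2)q_B)q_B - (12q_B) = (43 - (1/2)q_B)q_B - (12q_B).
∂π_B/∂q_B = 31 - q_B = 0, so q_B = 31.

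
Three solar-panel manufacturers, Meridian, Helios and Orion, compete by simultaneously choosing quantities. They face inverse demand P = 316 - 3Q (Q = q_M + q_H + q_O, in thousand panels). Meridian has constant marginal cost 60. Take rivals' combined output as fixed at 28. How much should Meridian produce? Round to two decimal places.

With rivals' combined output fixed at 28, Meridian's profit is π_M = (316 - 3·28 - 3q_M)q_M - (60q_M) = (232 - 3q_M)q_M - (60q_M).
∂π_M/∂q_M = 172 - 6q_M = 0, so q_M = 86/3.

28.67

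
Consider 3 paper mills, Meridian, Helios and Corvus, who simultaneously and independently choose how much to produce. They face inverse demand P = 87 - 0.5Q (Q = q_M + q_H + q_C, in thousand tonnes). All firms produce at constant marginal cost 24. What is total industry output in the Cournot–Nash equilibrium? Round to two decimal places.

A representative firm's profit is π_i = q_i(87 - 0.5Q) - 24q_i.
Setting ∂π_i/∂q_i = 0 with rivals' quantities fixed: 63 - q_i - (1/2)·Σ_{j≠i} q_j = 0.
With identical firms every q_j equals q_i, so Σ_{j≠i} q_j = 2q_i and 63 = 2q_i, giving q_i = 63/2.
Total output Q = 63/2 + 63/2 + 63/2 = 189/2.

94.50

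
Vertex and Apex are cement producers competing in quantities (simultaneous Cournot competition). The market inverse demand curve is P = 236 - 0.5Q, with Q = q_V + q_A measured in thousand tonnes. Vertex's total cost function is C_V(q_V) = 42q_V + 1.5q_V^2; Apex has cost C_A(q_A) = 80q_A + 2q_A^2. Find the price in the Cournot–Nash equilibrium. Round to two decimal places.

200.08

Vertex's profit: π_V = (236 - 0.5Q)q_V - (42q_V + (3/2)q_V²). Setting ∂π_V/∂q_V = 0: 194 - 4q_V - (1/2)(q_A) = 0.
Apex's first-order condition: 156 - 5q_A - (1/2)(q_V) = 0.
Best responses: q_V = (194 - (1/2)q_A)/4, q_A = (156 - (1/2)q_V)/5.
Substituting one into the other gives q_V = 45.1646 and q_A = 26.6835.
Total output Q = 71.8481, so price P = 236 - (1/2)·71.8481 = 200.0759.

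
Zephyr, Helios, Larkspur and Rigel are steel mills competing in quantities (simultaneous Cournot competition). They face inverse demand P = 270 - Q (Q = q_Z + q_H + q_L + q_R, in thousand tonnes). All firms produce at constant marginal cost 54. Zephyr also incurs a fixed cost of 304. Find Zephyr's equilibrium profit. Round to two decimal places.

Each firm earns π_i = (270 - Q)q_i - 54q_i.
First-order condition (treating rivals' output as given): 216 - 2q_i - Σ_{j≠i} q_j = 0.
With identical firms every q_j equals q_i, so Σ_{j≠i} q_j = 3q_i and 216 = 5q_i, giving q_i = 216/5.
Price P = 270 - 864/5 = 486/5.
Zephyr's profit: (486/5 - 54)·(216/5) - 304 = 1562.2400.

1562.24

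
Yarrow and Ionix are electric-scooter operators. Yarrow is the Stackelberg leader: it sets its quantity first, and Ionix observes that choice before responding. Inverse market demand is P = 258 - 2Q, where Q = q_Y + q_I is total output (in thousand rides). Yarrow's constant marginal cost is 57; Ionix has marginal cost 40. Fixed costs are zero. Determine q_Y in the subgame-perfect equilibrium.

46

Solve by backward induction. Given q_Y, the follower Ionix maximises π_I = (258 - 2q_Y - 2q_I)q_I - 40q_I.
Setting the follower's marginal profit to zero, 218 - 2q_Y - 4q_I = 0, i.e. q_I = (218 - 2q_Y)/4.
Yarrow substitutes q_I(q_Y) into its own profit: π_Y = q_Y(258 - 2q_Y - (218 - 2q_Y)/2) - 57q_Y = (149 - q_Y)q_Y - 57q_Y.
Maximising: ∂π_Y/∂q_Y = 92 - 2q_Y = 0, giving q_Y = 46.
Then q_I = (218 - 2·46)/4 = 63/2.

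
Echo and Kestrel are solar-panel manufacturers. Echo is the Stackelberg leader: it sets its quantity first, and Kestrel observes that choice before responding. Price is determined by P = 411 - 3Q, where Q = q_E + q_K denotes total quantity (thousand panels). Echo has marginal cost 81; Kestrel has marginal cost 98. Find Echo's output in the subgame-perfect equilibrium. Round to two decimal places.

57.83

The follower Kestrel best-responds to any q_E: π_K = (411 - 3Q)q_K - 98q_K.
Setting the follower's marginal profit to zero, 313 - 3q_E - 6q_K = 0, i.e. q_K = (313 - 3q_E)/6.
Echo substitutes q_K(q_E) into its own profit: π_E = q_E(411 - 3q_E - (313 - 3q_E)/2) - 81q_E = (509/2 - (3/2)q_E)q_E - 81q_E.
Maximising: ∂π_E/∂q_E = 347/2 - 3q_E = 0, giving q_E = 347/6.
Then q_K = (313 - 3·(347/6))/6 = 93/4.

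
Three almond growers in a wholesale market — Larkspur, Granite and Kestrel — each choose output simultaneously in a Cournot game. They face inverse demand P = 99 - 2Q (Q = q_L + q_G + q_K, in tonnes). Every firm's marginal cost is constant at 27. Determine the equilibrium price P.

45

Each firm earns π_i = (99 - 2Q)q_i - 27q_i.
First-order condition (treating rivals' output as given): 72 - 4q_i - 2·Σ_{j≠i} q_j = 0.
With identical firms every q_j equals q_i, so Σ_{j≠i} q_j = 2q_i and 72 = 8q_i, giving q_i = 9.
Total output Q = 27, so price P = 99 - 2·27 = 45.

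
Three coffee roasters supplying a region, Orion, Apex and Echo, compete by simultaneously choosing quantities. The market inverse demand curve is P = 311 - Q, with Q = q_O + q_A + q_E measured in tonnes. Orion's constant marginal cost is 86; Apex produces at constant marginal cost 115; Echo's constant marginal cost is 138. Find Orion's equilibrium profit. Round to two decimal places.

Orion's profit: π_O = (311 - Q)q_O - (86q_O). Setting ∂π_O/∂q_O = 0: 225 - 2q_O - (q_A + q_E) = 0.
Apex's first-order condition: 196 - 2q_A - (q_O + q_E) = 0.
Echo's first-order condition: 173 - 2q_E - (q_O + q_A) = 0.
Adding the 3 conditions: 594 − 2Q − 2Q = 0, i.e. Q = 297/2.
Back-substituting: q_O = (225 − 297/2) = 153/2, q_A = (196 − 297/2) = 95/2, q_E = (173 − 297/2) = 49/2.
Price P = 311 - 297/2 = 325/2.
Orion's profit: (325/2 - 86)·(153/2) = 5852.2500.

5852.25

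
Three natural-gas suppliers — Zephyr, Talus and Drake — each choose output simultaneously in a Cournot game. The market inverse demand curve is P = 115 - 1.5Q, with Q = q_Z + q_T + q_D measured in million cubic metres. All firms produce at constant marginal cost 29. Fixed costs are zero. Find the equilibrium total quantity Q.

A representative firm's profit is π_i = q_i(115 - 1.5Q) - 29q_i.
First-order condition (treating rivals' output as given): 86 - 3q_i - (3/2)·Σ_{j≠i} q_j = 0.
By symmetry each firm produces the same amount; substituting Σ_{j≠i} q_j = 2q_i yields q_i = 86/6 = 43/3.
Total output Q = 43/3 + 43/3 + 43/3 = 43.

43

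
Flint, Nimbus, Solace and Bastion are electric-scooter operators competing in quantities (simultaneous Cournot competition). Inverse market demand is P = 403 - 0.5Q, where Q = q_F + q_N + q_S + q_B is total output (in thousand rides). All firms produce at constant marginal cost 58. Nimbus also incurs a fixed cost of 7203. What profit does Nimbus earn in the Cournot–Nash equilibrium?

2319

A representative firm's profit is π_i = q_i(403 - 0.5Q) - 58q_i.
Setting ∂π_i/∂q_i = 0 with rivals' quantities fixed: 345 - q_i - (1/2)·Σ_{j≠i} q_j = 0.
With identical firms every q_j equals q_i, so Σ_{j≠i} q_j = 3q_i and 345 = (5/2)q_i, giving q_i = 138.
Price P = 403 - (1/2)·552 = 127.
Nimbus's profit: (127 - 58)·138 - 7203 = 2319.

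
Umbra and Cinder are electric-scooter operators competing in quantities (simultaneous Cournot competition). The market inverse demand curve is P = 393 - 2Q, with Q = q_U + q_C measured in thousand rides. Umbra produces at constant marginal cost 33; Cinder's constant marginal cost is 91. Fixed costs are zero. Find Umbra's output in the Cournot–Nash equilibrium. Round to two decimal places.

69.67

Umbra's profit: π_U = (393 - 2Q)q_U - (33q_U). Setting ∂π_U/∂q_U = 0: 360 - 4q_U - 2(q_C) = 0.
Cinder's first-order condition: 302 - 4q_C - 2(q_U) = 0.
So q_U = (360 - 2q_C)/4 and q_C = (302 - 2q_U)/4.
Substituting one into the other gives q_U = 209/3 and q_C = 122/3.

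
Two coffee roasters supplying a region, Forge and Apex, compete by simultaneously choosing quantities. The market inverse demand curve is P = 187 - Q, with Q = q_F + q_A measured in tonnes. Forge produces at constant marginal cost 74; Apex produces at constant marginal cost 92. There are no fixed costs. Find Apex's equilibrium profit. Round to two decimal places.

Forge's profit: π_F = (187 - Q)q_F - (74q_F). Setting ∂π_F/∂q_F = 0: 113 - 2q_F - (q_A) = 0.
Apex's first-order condition: 95 - 2q_A - (q_F) = 0.
Rearranging gives the reaction functions q_F = (113 - q_A)/2 and q_A = (95 - q_F)/2.
Substituting one into the other gives q_F = 131/3 and q_A = 77/3.
Price P = 187 - 208/3 = 353/3.
Apex's profit: (353/3 - 92)·(77/3) = 658.7778.

658.78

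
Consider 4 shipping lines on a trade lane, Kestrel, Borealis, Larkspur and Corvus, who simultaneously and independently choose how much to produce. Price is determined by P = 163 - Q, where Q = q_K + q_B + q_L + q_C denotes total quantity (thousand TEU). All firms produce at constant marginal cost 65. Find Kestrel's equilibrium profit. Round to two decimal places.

A representative firm's profit is π_i = q_i(163 - Q) - 65q_i.
First-order condition (treating rivals' output as given): 98 - 2q_i - Σ_{j≠i} q_j = 0.
With identical firms every q_j equals q_i, so Σ_{j≠i} q_j = 3q_i and 98 = 5q_i, giving q_i = 98/5.
Price P = 163 - 392/5 = 423/5.
Kestrel's profit: (423/5 - 65)·(98/5) = 384.1600.

384.16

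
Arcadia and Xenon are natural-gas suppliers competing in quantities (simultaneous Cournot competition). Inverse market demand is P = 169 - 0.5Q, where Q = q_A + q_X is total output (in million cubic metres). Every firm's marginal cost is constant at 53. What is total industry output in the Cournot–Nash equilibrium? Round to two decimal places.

Each firm earns π_i = (169 - 0.5Q)q_i - 53q_i.
Setting ∂π_i/∂q_i = 0 with rivals' quantities fixed: 116 - q_i - (1/2)q_j = 0.
With identical firms every q_j equals q_i, so q_j = q_i and 116 = (3/2)q_i, giving q_i = 232/3.
Total output Q = 232/3 + 232/3 = 464/3.

154.67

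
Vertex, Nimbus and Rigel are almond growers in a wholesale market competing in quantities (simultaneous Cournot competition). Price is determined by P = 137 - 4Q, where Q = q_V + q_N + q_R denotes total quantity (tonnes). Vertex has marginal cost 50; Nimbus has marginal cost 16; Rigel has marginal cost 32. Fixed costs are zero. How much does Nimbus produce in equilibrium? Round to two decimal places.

Vertex's profit: π_V = (137 - 4Q)q_V - (50q_V). Setting ∂π_V/∂q_V = 0: 87 - 8q_V - 4(q_N + q_R) = 0.
Nimbus's first-order condition: 121 - 8q_N - 4(q_V + q_R) = 0.
Rigel's profit: π_R = (137 - 4Q)q_R - (32q_R). Setting ∂π_R/∂q_R = 0: 105 - 8q_R - 4(q_V + q_N) = 0.
Summing all 3 equations gives 313 − 16Q = 0, hence Q = 313/16.
Back-substituting: q_V = (87 − 313/4)/4 = 35/16, q_N = (121 − 313/4)/4 = 171/16, q_R = (105 − 313/4)/4 = 107/16.

10.69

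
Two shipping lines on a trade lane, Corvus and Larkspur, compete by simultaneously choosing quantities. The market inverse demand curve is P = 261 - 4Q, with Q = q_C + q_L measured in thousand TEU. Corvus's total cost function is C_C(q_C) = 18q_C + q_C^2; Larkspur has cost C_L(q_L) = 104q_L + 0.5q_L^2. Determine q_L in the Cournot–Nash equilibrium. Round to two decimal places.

8.08

Corvus's profit: π_C = (261 - 4Q)q_C - (18q_C + q_C²). Setting ∂π_C/∂q_C = 0: 243 - 10q_C - 4(q_L) = 0.
Larkspur's profit: π_L = (261 - 4Q)q_L - (104q_L + (1/2)q_L²). Setting ∂π_L/∂q_L = 0: 157 - 9q_L - 4(q_C) = 0.
So q_C = (243 - 4q_L)/10 and q_L = (157 - 4q_C)/9.
Substituting one into the other gives q_C = 1559/74 and q_L = 299/37.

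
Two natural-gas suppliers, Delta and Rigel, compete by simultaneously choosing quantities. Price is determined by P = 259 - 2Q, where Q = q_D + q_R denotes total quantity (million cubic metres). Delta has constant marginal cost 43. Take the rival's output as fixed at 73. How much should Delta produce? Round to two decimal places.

With the rival's output fixed at 73, Delta's profit is π_D = (259 - 2·73 - 2q_D)q_D - (43q_D) = (113 - 2q_D)q_D - (43q_D).
∂π_D/∂q_D = 70 - 4q_D = 0, so q_D = 35/2.

17.50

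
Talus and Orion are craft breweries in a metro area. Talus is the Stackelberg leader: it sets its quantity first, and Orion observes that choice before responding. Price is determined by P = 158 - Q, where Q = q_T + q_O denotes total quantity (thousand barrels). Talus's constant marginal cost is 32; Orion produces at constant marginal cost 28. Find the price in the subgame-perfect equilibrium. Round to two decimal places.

Solve by backward induction. Given q_T, the follower Orion maximises π_O = (158 - q_T - q_O)q_O - 28q_O.
∂π_O/∂q_O = 130 - q_T - 2q_O = 0 gives the reaction function q_O = (130 - q_T)/2.
The leader anticipates this reaction. Substituting into P = 158 - Q gives P = 93 - (1/2)q_T, so π_T = (93 - (1/2)q_T)q_T - 32q_T.
Maximising: ∂π_T/∂q_T = 61 - q_T = 0, giving q_T = 61.
Then q_O = (130 - 61)/2 = 69/2.
Total output Q = 191/2, so price P = 158 - 191/2 = 125/2.

62.50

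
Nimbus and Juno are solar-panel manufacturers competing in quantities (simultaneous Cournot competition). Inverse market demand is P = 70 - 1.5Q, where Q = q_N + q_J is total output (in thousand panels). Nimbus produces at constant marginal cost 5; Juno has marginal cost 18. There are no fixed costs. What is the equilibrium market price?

Nimbus's profit: π_N = (70 - 1.5Q)q_N - (5q_N). Setting ∂π_N/∂q_N = 0: 65 - 3q_N - (3/2)(q_J) = 0.
Juno's profit: π_J = (70 - 1.5Q)q_J - (18q_J). Setting ∂π_J/∂q_J = 0: 52 - 3q_J - (3/2)(q_N) = 0.
Rearranging gives the reaction functions q_N = (65 - (3/2)q_J)/3 and q_J = (52 - (3/2)q_N)/3.
Solving the pair: q_N = 52/3, q_J = 26/3.
Total output Q = 26, so price P = 70 - (3/2)·26 = 31.

31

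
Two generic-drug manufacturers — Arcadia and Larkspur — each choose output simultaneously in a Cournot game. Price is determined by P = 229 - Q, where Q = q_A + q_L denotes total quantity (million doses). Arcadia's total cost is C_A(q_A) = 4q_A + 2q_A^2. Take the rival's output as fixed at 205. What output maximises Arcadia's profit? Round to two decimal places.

With the rival's output fixed at 205, Arcadia's profit is π_A = (229 - 205 - q_A)q_A - (4q_A + 2q_A²) = (24 - q_A)q_A - (4q_A + 2q_A²).
∂π_A/∂q_A = 20 - 6q_A = 0, so q_A = 10/3.

3.33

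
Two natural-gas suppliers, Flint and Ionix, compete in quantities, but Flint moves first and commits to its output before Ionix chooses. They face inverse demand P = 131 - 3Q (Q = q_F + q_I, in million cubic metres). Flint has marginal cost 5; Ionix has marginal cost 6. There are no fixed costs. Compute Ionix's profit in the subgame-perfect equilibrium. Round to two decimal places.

Solve by backward induction. Given q_F, the follower Ionix maximises π_I = (131 - 3q_F - 3q_I)q_I - 6q_I.
Setting the follower's marginal profit to zero, 125 - 3q_F - 6q_I = 0, i.e. q_I = (125 - 3q_F)/6.
The leader anticipates this reaction. Substituting into P = 131 - 3Q gives P = 137/2 - (3/2)q_F, so π_F = (137/2 - (3/2)q_F)q_F - 5q_F.
The leader's first-order condition 127/2 - 3q_F = 0 yields q_F = 127/6.
Then q_I = (125 - 3·(127/6))/6 = 41/4.
Price P = 131 - 3·(377/12) = 147/4.
Ionix's profit: (147/4 - 6)·(41/4) = 315.1875.

315.19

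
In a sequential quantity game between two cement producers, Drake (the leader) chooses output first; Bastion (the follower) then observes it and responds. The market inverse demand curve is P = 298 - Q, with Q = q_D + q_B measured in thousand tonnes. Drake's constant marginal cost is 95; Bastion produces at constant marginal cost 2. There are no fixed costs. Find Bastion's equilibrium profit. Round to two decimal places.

The follower Bastion best-responds to any q_D: π_B = (298 - Q)q_B - 2q_B.
∂π_B/∂q_B = 296 - q_D - 2q_B = 0 gives the reaction function q_B = (296 - q_D)/2.
Drake substitutes q_B(q_D) into its own profit: π_D = q_D(298 - q_D - (296 - q_D)/2) - 95q_D = (150 - (1/2)q_D)q_D - 95q_D.
Maximising: ∂π_D/∂q_D = 55 - q_D = 0, giving q_D = 55.
Then q_B = (296 - 55)/2 = 241/2.
Price P = 298 - 351/2 = 245/2.
Bastion's profit: (245/2 - 2)·(241/2) = 14520.2500.

14520.25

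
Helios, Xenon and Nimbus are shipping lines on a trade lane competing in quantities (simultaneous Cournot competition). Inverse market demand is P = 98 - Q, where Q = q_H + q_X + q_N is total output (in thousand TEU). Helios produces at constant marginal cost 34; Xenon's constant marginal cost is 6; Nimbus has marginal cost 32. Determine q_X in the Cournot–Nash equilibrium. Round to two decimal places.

36.50

Helios's profit: π_H = (98 - Q)q_H - (34q_H). Setting ∂π_H/∂q_H = 0: 64 - 2q_H - (q_X + q_N) = 0.
Xenon's first-order condition: 92 - 2q_X - (q_H + q_N) = 0.
Nimbus's profit: π_N = (98 - Q)q_N - (32q_N). Setting ∂π_N/∂q_N = 0: 66 - 2q_N - (q_H + q_X) = 0.
Adding the 3 first-order conditions: 222 − 4Q = 0, so Q = 111/2.
Back-substituting: q_H = (64 − 111/2) = 17/2, q_X = (92 − 111/2) = 73/2, q_N = (66 − 111/2) = 21/2.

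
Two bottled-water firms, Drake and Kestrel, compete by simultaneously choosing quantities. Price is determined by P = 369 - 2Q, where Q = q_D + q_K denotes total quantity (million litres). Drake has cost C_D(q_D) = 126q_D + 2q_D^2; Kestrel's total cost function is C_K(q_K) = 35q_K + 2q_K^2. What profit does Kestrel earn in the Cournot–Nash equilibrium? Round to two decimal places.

5309.55

Drake's profit: π_D = (369 - 2Q)q_D - (126q_D + 2q_D²). Setting ∂π_D/∂q_D = 0: 243 - 8q_D - 2(q_K) = 0.
Kestrel's first-order condition: 334 - 8q_K - 2(q_D) = 0.
Best responses: q_D = (243 - 2q_K)/8, q_K = (334 - 2q_D)/8.
Solving the pair: q_D = 319/15, q_K = 1093/30.
Price P = 369 - 2·(577/10) = 1268/5.
Kestrel's profit: (1268/5)·(1093/30) - 35·(1093/30) - 2(1093/30)² = 5309.5511.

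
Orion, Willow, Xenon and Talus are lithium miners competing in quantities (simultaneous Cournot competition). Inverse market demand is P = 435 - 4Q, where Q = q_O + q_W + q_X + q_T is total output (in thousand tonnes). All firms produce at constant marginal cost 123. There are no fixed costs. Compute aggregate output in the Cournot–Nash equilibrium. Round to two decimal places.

A representative firm's profit is π_i = q_i(435 - 4Q) - 123q_i.
Setting ∂π_i/∂q_i = 0 with rivals' quantities fixed: 312 - 8q_i - 4·Σ_{j≠i} q_j = 0.
With identical firms every q_j equals q_i, so Σ_{j≠i} q_j = 3q_i and 312 = 20q_i, giving q_i = 78/5.
Total output Q = 78/5 + 78/5 + 78/5 + 78/5 = 312/5.

62.40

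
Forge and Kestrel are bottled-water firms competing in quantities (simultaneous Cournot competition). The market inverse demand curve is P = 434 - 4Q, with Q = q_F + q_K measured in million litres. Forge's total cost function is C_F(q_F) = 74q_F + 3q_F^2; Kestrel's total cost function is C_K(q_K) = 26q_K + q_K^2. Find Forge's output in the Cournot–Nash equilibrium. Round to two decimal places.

Forge's profit: π_F = (434 - 4Q)q_F - (74q_F + 3q_F²). Setting ∂π_F/∂q_F = 0: 360 - 14q_F - 4(q_K) = 0.
Kestrel's first-order condition: 408 - 10q_K - 4(q_F) = 0.
Best responses: q_F = (360 - 4q_K)/14, q_K = (408 - 4q_F)/10.
Solving the pair: q_F = 492/31, q_K = 1068/31.

15.87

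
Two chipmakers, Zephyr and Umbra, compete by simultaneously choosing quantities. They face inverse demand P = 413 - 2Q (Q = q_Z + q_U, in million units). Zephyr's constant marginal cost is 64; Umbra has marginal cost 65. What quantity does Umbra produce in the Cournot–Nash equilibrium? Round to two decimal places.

Zephyr's profit: π_Z = (413 - 2Q)q_Z - (64q_Z). Setting ∂π_Z/∂q_Z = 0: 349 - 4q_Z - 2(q_U) = 0.
Umbra's profit: π_U = (413 - 2Q)q_U - (65q_U). Setting ∂π_U/∂q_U = 0: 348 - 4q_U - 2(q_Z) = 0.
Best responses: q_Z = (349 - 2q_U)/4, q_U = (348 - 2q_Z)/4.
Solving the pair: q_Z = 175/3, q_U = 347/6.

57.83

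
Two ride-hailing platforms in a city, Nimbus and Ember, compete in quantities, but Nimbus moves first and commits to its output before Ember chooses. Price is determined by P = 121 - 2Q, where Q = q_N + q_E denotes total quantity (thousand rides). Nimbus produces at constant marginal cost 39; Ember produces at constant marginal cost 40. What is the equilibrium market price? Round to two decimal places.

The follower Ember best-responds to any q_N: π_E = (121 - 2Q)q_E - 40q_E.
Setting the follower's marginal profit to zero, 81 - 2q_N - 4q_E = 0, i.e. q_E = (81 - 2q_N)/4.
The leader anticipates this reaction. Substituting into P = 121 - 2Q gives P = 161/2 - q_N, so π_N = (161/2 - q_N)q_N - 39q_N.
Maximising: ∂π_N/∂q_N = 83/2 - 2q_N = 0, giving q_N = 83/4.
Then q_E = (81 - 2·(83/4))/4 = 79/8.
Total output Q = 245/8, so price P = 121 - 2·(245/8) = 239/4.

59.75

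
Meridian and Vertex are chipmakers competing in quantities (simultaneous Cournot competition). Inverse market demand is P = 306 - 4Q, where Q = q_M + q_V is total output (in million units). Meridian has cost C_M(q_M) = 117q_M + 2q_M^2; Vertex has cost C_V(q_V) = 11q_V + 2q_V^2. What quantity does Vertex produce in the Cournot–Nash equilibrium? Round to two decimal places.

21.75

Meridian's profit: π_M = (306 - 4Q)q_M - (117q_M + 2q_M²). Setting ∂π_M/∂q_M = 0: 189 - 12q_M - 4(q_V) = 0.
Vertex's profit: π_V = (306 - 4Q)q_V - (11q_V + 2q_V²). Setting ∂π_V/∂q_V = 0: 295 - 12q_V - 4(q_M) = 0.
So q_M = (189 - 4q_V)/12 and q_V = (295 - 4q_M)/12.
Solving the pair: q_M = 17/2, q_V = 87/4.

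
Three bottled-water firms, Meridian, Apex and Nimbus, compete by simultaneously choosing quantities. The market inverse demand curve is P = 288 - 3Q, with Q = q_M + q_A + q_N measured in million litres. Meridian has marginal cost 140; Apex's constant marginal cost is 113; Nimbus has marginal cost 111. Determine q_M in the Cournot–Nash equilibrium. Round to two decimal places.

Meridian's profit: π_M = (288 - 3Q)q_M - (140q_M). Setting ∂π_M/∂q_M = 0: 148 - 6q_M - 3(q_A + q_N) = 0.
Apex's profit: π_A = (288 - 3Q)q_A - (113q_A). Setting ∂π_A/∂q_A = 0: 175 - 6q_A - 3(q_M + q_N) = 0.
Nimbus's profit: π_N = (288 - 3Q)q_N - (111q_N). Setting ∂π_N/∂q_N = 0: 177 - 6q_N - 3(q_M + q_A) = 0.
Summing all 3 equations gives 500 − 12Q = 0, hence Q = 125/3.
Back-substituting: q_M = (148 − 125)/3 = 23/3, q_A = (175 − 125)/3 = 50/3, q_N = (177 − 125)/3 = 52/3.

7.67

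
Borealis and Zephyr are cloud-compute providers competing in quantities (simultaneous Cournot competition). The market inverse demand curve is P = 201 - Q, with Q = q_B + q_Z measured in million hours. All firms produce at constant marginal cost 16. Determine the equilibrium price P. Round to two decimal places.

77.67

Each firm earns π_i = (201 - Q)q_i - 16q_i.
Setting ∂π_i/∂q_i = 0 with rivals' quantities fixed: 185 - 2q_i - q_j = 0.
With identical firms every q_j equals q_i, so q_j = q_i and 185 = 3q_i, giving q_i = 185/3.
Total output Q = 370/3, so price P = 201 - 370/3 = 233/3.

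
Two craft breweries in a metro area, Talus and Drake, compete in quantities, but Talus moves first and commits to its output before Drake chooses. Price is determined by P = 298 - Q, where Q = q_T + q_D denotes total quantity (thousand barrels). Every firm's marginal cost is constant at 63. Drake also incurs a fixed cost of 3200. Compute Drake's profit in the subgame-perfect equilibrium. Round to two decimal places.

251.56

Solve by backward induction. Given q_T, the follower Drake maximises π_D = (298 - q_T - q_D)q_D - 63q_D.
Follower FOC: 235 - q_T - 2q_D = 0, so q_D(q_T) = (235 - q_T)/2.
Talus substitutes q_D(q_T) into its own profit: π_T = q_T(298 - q_T - (235 - q_T)/2) - 63q_T = (361/2 - (1/2)q_T)q_T - 63q_T.
Maximising: ∂π_T/∂q_T = 235/2 - q_T = 0, giving q_T = 235/2.
Then q_D = (235 - 235/2)/2 = 235/4.
Price P = 298 - 705/4 = 487/4.
Drake's profit: (487/4 - 63)·(235/4) - 3200 = 251.5625.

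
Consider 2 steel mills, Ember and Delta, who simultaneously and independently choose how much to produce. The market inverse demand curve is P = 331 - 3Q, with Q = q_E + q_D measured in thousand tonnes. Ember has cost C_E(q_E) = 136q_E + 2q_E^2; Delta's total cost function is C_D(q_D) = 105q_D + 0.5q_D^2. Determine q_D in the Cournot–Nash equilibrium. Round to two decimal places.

27.46

Ember's profit: π_E = (331 - 3Q)q_E - (136q_E + 2q_E²). Setting ∂π_E/∂q_E = 0: 195 - 10q_E - 3(q_D) = 0.
Delta's profit: π_D = (331 - 3Q)q_D - (105q_D + (1/2)q_D²). Setting ∂π_D/∂q_D = 0: 226 - 7q_D - 3(q_E) = 0.
Rearranging gives the reaction functions q_E = (195 - 3q_D)/10 and q_D = (226 - 3q_E)/7.
Substituting one into the other gives q_E = 687/61 and q_D = 1675/61.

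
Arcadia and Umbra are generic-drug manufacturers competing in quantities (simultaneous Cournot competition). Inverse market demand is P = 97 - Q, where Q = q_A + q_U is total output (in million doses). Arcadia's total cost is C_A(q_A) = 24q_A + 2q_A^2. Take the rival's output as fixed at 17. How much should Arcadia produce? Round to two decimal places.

9.33

With the rival's output fixed at 17, Arcadia's profit is π_A = (97 - 17 - q_A)q_A - (24q_A + 2q_A²) = (80 - q_A)q_A - (24q_A + 2q_A²).
∂π_A/∂q_A = 56 - 6q_A = 0, so q_A = 28/3.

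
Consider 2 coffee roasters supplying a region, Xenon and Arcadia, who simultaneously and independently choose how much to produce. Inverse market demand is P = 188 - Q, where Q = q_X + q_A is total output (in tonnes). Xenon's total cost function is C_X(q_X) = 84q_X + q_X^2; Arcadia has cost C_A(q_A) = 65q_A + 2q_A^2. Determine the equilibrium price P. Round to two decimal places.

Xenon's profit: π_X = (188 - Q)q_X - (84q_X + q_X²). Setting ∂π_X/∂q_X = 0: 104 - 4q_X - (q_A) = 0.
Arcadia's profit: π_A = (188 - Q)q_A - (65q_A + 2q_A²). Setting ∂π_A/∂q_A = 0: 123 - 6q_A - (q_X) = 0.
Rearranging gives the reaction functions q_X = (104 - q_A)/4 and q_A = (123 - q_X)/6.
Solving the pair: q_X = 501/23, q_A = 388/23.
Total output Q = 889/23, so price P = 188 - 889/23 = 149.3478.

149.35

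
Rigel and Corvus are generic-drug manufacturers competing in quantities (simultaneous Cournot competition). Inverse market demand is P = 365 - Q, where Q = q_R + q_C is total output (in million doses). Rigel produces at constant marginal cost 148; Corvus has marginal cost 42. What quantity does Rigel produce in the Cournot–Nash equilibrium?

Rigel's profit: π_R = (365 - Q)q_R - (148q_R). Setting ∂π_R/∂q_R = 0: 217 - 2q_R - (q_C) = 0.
Corvus's first-order condition: 323 - 2q_C - (q_R) = 0.
So q_R = (217 - q_C)/2 and q_C = (323 - q_R)/2.
Substituting one into the other gives q_R = 37 and q_C = 143.

37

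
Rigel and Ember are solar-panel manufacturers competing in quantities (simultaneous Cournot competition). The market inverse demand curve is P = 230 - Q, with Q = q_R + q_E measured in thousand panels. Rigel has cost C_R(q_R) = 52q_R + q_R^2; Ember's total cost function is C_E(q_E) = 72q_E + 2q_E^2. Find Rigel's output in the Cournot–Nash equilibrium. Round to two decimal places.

39.57

Rigel's profit: π_R = (230 - Q)q_R - (52q_R + q_R²). Setting ∂π_R/∂q_R = 0: 178 - 4q_R - (q_E) = 0.
Ember's profit: π_E = (230 - Q)q_E - (72q_E + 2q_E²). Setting ∂π_E/∂q_E = 0: 158 - 6q_E - (q_R) = 0.
So q_R = (178 - q_E)/4 and q_E = (158 - q_R)/6.
Substituting one into the other gives q_R = 910/23 and q_E = 454/23.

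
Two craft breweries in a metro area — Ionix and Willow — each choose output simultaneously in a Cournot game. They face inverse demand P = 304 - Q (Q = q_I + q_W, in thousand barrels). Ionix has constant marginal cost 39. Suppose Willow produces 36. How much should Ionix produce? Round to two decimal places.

114.50

With the rival's output fixed at 36, Ionix's profit is π_I = (304 - 36 - q_I)q_I - (39q_I) = (268 - q_I)q_I - (39q_I).
∂π_I/∂q_I = 229 - 2q_I = 0, so q_I = 229/2.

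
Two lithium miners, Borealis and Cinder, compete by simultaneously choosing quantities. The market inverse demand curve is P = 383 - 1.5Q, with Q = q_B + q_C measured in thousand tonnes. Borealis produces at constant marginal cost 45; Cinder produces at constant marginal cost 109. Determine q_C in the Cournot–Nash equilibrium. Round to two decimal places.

46.67

Borealis's profit: π_B = (383 - 1.5Q)q_B - (45q_B). Setting ∂π_B/∂q_B = 0: 338 - 3q_B - (3/2)(q_C) = 0.
Cinder's first-order condition: 274 - 3q_C - (3/2)(q_B) = 0.
So q_B = (338 - (3/2)q_C)/3 and q_C = (274 - (3/2)q_B)/3.
Solving the pair: q_B = 268/3, q_C = 140/3.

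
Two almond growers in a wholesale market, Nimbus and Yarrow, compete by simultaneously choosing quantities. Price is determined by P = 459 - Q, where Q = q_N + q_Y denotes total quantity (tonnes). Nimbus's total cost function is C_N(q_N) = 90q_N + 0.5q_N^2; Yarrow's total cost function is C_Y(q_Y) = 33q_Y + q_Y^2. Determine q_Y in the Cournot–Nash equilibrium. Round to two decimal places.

Nimbus's profit: π_N = (459 - Q)q_N - (90q_N + (1/2)q_N²). Setting ∂π_N/∂q_N = 0: 369 - 3q_N - (q_Y) = 0.
Yarrow's first-order condition: 426 - 4q_Y - (q_N) = 0.
So q_N = (369 - q_Y)/3 and q_Y = (426 - q_N)/4.
Solving the pair: q_N = 1050/11, q_Y = 909/11.

82.64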